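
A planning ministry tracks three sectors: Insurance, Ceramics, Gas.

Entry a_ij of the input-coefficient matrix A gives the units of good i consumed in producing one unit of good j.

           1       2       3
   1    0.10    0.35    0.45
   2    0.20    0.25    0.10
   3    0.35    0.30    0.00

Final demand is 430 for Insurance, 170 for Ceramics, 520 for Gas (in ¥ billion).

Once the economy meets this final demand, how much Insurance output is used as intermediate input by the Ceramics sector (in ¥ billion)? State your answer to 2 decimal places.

I − A =
  [   0.90    -0.35    -0.45]
  [  -0.20     0.75    -0.10]
  [  -0.35    -0.30     1.00]
Cofactors of I−A, C_ij = (−1)^(i+j)·(minor ij) (rows/columns in the sector order above):
  C_11 = (0.75)(1.00) − (-0.10)(-0.30) = 0.7200
  C_12 = −[(-0.20)(1.00) − (-0.10)(-0.35)] = 0.2350
  C_13 = (-0.20)(-0.30) − (0.75)(-0.35) = 0.3225
  C_21 = −[(-0.35)(1.00) − (-0.45)(-0.30)] = 0.4850
  C_22 = (0.90)(1.00) − (-0.45)(-0.35) = 0.7425
  C_23 = −[(0.90)(-0.30) − (-0.35)(-0.35)] = 0.3925
  C_31 = (-0.35)(-0.10) − (-0.45)(0.75) = 0.3725
  C_32 = −[(0.90)(-0.10) − (-0.45)(-0.20)] = 0.1800
  C_33 = (0.90)(0.75) − (-0.35)(-0.20) = 0.6050
det(I−A) = Σ_j (I−A)_1j·C_1j = (0.90)(0.7200) + (-0.35)(0.2350) + (-0.45)(0.3225) = 0.420625
adj(I−A) = Cᵀ =
  [ 0.7200   0.4850   0.3725]
  [ 0.2350   0.7425   0.1800]
  [ 0.3225   0.3925   0.6050]
(I − A)⁻¹ = adj(I−A) / det(I−A) ≈
  [   1.7117     1.1530     0.8856]
  [   0.5587     1.7652     0.4279]
  [   0.7667     0.9331     1.4383]
First solve x = (I − A)⁻¹ d = adj(I−A)·d / det(I−A); in particular x_2 = (0.2350·430 + 0.7425·170 + 0.1800·520) / 0.420625 = 320.875 / 0.420625 ≈ 762.8529.
Intermediate flow from 1 to 2: z_12 = a_12 · x_2 = 0.35 × 320.875 / 0.420625 = 112.30625 / 0.420625 ≈ 267.00.

z_12 = 267.00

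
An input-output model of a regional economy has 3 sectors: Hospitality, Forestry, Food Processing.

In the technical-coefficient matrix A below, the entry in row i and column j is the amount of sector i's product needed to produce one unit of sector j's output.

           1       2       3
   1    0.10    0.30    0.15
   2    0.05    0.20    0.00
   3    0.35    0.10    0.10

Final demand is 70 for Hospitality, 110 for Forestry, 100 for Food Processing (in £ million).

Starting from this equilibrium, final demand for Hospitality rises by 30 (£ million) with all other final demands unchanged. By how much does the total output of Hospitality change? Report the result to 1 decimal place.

Δx_1 = 36.5

I − A =
  [   0.90    -0.30    -0.15]
  [  -0.05     0.80     0.00]
  [  -0.35    -0.10     0.90]
Cofactors of I−A, C_ij = (−1)^(i+j)·(minor ij) (rows/columns in the sector order above):
  C_11 = (0.80)(0.90) − (0.00)(-0.10) = 0.7200
  C_12 = −[(-0.05)(0.90) − (0.00)(-0.35)] = 0.0450
  C_13 = (-0.05)(-0.10) − (0.80)(-0.35) = 0.2850
  C_21 = −[(-0.30)(0.90) − (-0.15)(-0.10)] = 0.2850
  C_22 = (0.90)(0.90) − (-0.15)(-0.35) = 0.7575
  C_23 = −[(0.90)(-0.10) − (-0.30)(-0.35)] = 0.1950
  C_31 = (-0.30)(0.00) − (-0.15)(0.80) = 0.1200
  C_32 = −[(0.90)(0.00) − (-0.15)(-0.05)] = 0.0075
  C_33 = (0.90)(0.80) − (-0.30)(-0.05) = 0.7050
det(I−A) = Σ_j (I−A)_1j·C_1j = (0.90)(0.7200) + (-0.30)(0.0450) + (-0.15)(0.2850) = 0.59175
adj(I−A) = Cᵀ =
  [ 0.7200   0.2850   0.1200]
  [ 0.0450   0.7575   0.0075]
  [ 0.2850   0.1950   0.7050]
(I − A)⁻¹ = adj(I−A) / det(I−A) ≈
  [   1.2167     0.4816     0.2028]
  [   0.0760     1.2801     0.0127]
  [   0.4816     0.3295     1.1914]
Δx = (I − A)⁻¹ Δd with Δd having +30 in the Hospitality component and 0 elsewhere.
So Δx_1 = L_11 · (+30), where L_11 = adj(I−A)_11 / det(I−A) = 0.7200 / 0.59175.
Δx_1 = 0.7200 × (+30) / 0.59175 = 21.60 / 0.59175 ≈ 36.5.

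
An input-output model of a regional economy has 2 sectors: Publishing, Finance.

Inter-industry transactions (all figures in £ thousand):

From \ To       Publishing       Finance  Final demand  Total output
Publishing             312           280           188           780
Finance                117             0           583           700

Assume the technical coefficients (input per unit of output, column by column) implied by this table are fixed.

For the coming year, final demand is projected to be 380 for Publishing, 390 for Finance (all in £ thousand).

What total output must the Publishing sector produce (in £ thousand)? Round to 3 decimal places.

x_1 = 992.593

Technical coefficients a_ij = z_ij / X_j:
  a_11 = 312/780 = 0.40, a_21 = 117/780 = 0.15
  a_12 = 280/700 = 0.40, a_22 = 0/700 = 0.00
I − A =
  [   0.60    -0.40]
  [  -0.15     1.00]
det(I−A) = (0.60)(1.00) − (-0.40)(-0.15) = 0.5400
adj(I−A) = [[1.00, 0.40], [0.15, 0.60]]
(I − A)⁻¹ = adj(I−A) / det(I−A) ≈
  [   1.8519     0.7407]
  [   0.2778     1.1111]
x = (I − A)⁻¹ d = adj(I−A)·d / det(I−A), with det(I−A) = 0.5400:
  x_1 = (1.00·380 + 0.40·390) / 0.5400 = 536.00 / 0.5400 ≈ 992.593
  x_2 = (0.15·380 + 0.60·390) / 0.5400 = 291.00 / 0.5400 ≈ 538.889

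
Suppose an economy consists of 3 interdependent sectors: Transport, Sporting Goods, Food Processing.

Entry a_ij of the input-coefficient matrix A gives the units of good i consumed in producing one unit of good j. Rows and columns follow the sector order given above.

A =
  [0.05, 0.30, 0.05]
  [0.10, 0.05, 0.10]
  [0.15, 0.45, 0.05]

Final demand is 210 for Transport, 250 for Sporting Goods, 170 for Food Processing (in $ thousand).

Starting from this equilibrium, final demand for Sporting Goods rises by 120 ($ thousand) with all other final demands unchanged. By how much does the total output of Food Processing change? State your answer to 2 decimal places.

I − A =
  [   0.95    -0.30    -0.05]
  [  -0.10     0.95    -0.10]
  [  -0.15    -0.45     0.95]
Cofactors of I−A, C_ij = (−1)^(i+j)·(minor ij) (rows/columns in the sector order above):
  C_11 = (0.95)(0.95) − (-0.10)(-0.45) = 0.8575
  C_12 = −[(-0.10)(0.95) − (-0.10)(-0.15)] = 0.1100
  C_13 = (-0.10)(-0.45) − (0.95)(-0.15) = 0.1875
  C_21 = −[(-0.30)(0.95) − (-0.05)(-0.45)] = 0.3075
  C_22 = (0.95)(0.95) − (-0.05)(-0.15) = 0.8950
  C_23 = −[(0.95)(-0.45) − (-0.30)(-0.15)] = 0.4725
  C_31 = (-0.30)(-0.10) − (-0.05)(0.95) = 0.0775
  C_32 = −[(0.95)(-0.10) − (-0.05)(-0.10)] = 0.1000
  C_33 = (0.95)(0.95) − (-0.30)(-0.10) = 0.8725
det(I−A) = Σ_j (I−A)_1j·C_1j = (0.95)(0.8575) + (-0.30)(0.1100) + (-0.05)(0.1875) = 0.77225
adj(I−A) = Cᵀ =
  [ 0.8575   0.3075   0.0775]
  [ 0.1100   0.8950   0.1000]
  [ 0.1875   0.4725   0.8725]
(I − A)⁻¹ = adj(I−A) / det(I−A) ≈
  [   1.1104     0.3982     0.1004]
  [   0.1424     1.1590     0.1295]
  [   0.2428     0.6118     1.1298]
Δx = (I − A)⁻¹ Δd with Δd having +120 in the Sporting Goods component and 0 elsewhere.
So Δx_F = L_FS · (+120), where L_FS = adj(I−A)_FS / det(I−A) = 0.4725 / 0.77225.
Δx_F = 0.4725 × (+120) / 0.77225 = 56.70 / 0.77225 ≈ 73.42.

Δx_F = 73.42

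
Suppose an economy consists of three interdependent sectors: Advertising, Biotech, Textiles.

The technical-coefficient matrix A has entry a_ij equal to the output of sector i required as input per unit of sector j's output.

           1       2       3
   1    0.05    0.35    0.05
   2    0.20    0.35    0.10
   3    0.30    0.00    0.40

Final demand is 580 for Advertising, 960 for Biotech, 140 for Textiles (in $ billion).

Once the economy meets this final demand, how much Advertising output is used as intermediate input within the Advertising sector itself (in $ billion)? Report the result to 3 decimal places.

I − A =
  [   0.95    -0.35    -0.05]
  [  -0.20     0.65    -0.10]
  [  -0.30     0.00     0.60]
Cofactors of I−A, C_ij = (−1)^(i+j)·(minor ij) (rows/columns in the sector order above):
  C_11 = (0.65)(0.60) − (-0.10)(0.00) = 0.3900
  C_12 = −[(-0.20)(0.60) − (-0.10)(-0.30)] = 0.1500
  C_13 = (-0.20)(0.00) − (0.65)(-0.30) = 0.1950
  C_21 = −[(-0.35)(0.60) − (-0.05)(0.00)] = 0.2100
  C_22 = (0.95)(0.60) − (-0.05)(-0.30) = 0.5550
  C_23 = −[(0.95)(0.00) − (-0.35)(-0.30)] = 0.1050
  C_31 = (-0.35)(-0.10) − (-0.05)(0.65) = 0.0675
  C_32 = −[(0.95)(-0.10) − (-0.05)(-0.20)] = 0.1050
  C_33 = (0.95)(0.65) − (-0.35)(-0.20) = 0.5475
det(I−A) = Σ_j (I−A)_1j·C_1j = (0.95)(0.3900) + (-0.35)(0.1500) + (-0.05)(0.1950) = 0.30825
adj(I−A) = Cᵀ =
  [ 0.3900   0.2100   0.0675]
  [ 0.1500   0.5550   0.1050]
  [ 0.1950   0.1050   0.5475]
(I − A)⁻¹ = adj(I−A) / det(I−A) ≈
  [   1.2652     0.6813     0.2190]
  [   0.4866     1.8005     0.3406]
  [   0.6326     0.3406     1.7762]
First solve x = (I − A)⁻¹ d = adj(I−A)·d / det(I−A); in particular x_1 = (0.3900·580 + 0.2100·960 + 0.0675·140) / 0.30825 = 437.25 / 0.30825 ≈ 1418.49148.
Intermediate flow from 1 to 1: z_11 = a_11 · x_1 = 0.05 × 437.25 / 0.30825 = 21.8625 / 0.30825 ≈ 70.925.

z_11 = 70.925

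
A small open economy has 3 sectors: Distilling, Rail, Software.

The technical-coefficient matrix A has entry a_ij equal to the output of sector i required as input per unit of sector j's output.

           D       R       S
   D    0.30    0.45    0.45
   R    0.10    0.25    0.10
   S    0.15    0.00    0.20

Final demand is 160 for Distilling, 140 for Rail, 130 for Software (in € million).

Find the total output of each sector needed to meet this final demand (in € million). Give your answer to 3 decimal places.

I − A =
  [   0.70    -0.45    -0.45]
  [  -0.10     0.75    -0.10]
  [  -0.15     0.00     0.80]
Cofactors of I−A, C_ij = (−1)^(i+j)·(minor ij) (rows/columns in the sector order above):
  C_11 = (0.75)(0.80) − (-0.10)(0.00) = 0.6000
  C_12 = −[(-0.10)(0.80) − (-0.10)(-0.15)] = 0.0950
  C_13 = (-0.10)(0.00) − (0.75)(-0.15) = 0.1125
  C_21 = −[(-0.45)(0.80) − (-0.45)(0.00)] = 0.3600
  C_22 = (0.70)(0.80) − (-0.45)(-0.15) = 0.4925
  C_23 = −[(0.70)(0.00) − (-0.45)(-0.15)] = 0.0675
  C_31 = (-0.45)(-0.10) − (-0.45)(0.75) = 0.3825
  C_32 = −[(0.70)(-0.10) − (-0.45)(-0.10)] = 0.1150
  C_33 = (0.70)(0.75) − (-0.45)(-0.10) = 0.4800
det(I−A) = Σ_j (I−A)_1j·C_1j = (0.70)(0.6000) + (-0.45)(0.0950) + (-0.45)(0.1125) = 0.326625
adj(I−A) = Cᵀ =
  [ 0.6000   0.3600   0.3825]
  [ 0.0950   0.4925   0.1150]
  [ 0.1125   0.0675   0.4800]
(I − A)⁻¹ = adj(I−A) / det(I−A) ≈
  [   1.8370     1.1022     1.1711]
  [   0.2909     1.5078     0.3521]
  [   0.3444     0.2067     1.4696]
x = (I − A)⁻¹ d = adj(I−A)·d / det(I−A), with det(I−A) = 0.326625:
  x_D = (0.6000·160 + 0.3600·140 + 0.3825·130) / 0.326625 = 196.125 / 0.326625 ≈ 600.459
  x_R = (0.0950·160 + 0.4925·140 + 0.1150·130) / 0.326625 = 99.10 / 0.326625 ≈ 303.406
  x_S = (0.1125·160 + 0.0675·140 + 0.4800·130) / 0.326625 = 89.85 / 0.326625 ≈ 275.086

x_D = 600.459, x_R = 303.406, x_S = 275.086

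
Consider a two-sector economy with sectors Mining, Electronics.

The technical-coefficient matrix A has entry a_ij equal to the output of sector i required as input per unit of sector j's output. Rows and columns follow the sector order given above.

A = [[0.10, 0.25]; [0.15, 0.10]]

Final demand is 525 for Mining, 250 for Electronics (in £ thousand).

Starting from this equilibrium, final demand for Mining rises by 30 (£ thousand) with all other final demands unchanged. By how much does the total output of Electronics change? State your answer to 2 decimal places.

I − A =
  [   0.90    -0.25]
  [  -0.15     0.90]
det(I−A) = (0.90)(0.90) − (-0.25)(-0.15) = 0.7725
adj(I−A) = [[0.90, 0.25], [0.15, 0.90]]
(I − A)⁻¹ = adj(I−A) / det(I−A) ≈
  [   1.1650     0.3236]
  [   0.1942     1.1650]
Δx = (I − A)⁻¹ Δd with Δd having +30 in the Mining component and 0 elsewhere.
So Δx_E = L_EM · (+30), where L_EM = adj(I−A)_EM / det(I−A) = 0.15 / 0.7725.
Δx_E = 0.15 × (+30) / 0.7725 = 4.50 / 0.7725 ≈ 5.83.

Δx_E = 5.83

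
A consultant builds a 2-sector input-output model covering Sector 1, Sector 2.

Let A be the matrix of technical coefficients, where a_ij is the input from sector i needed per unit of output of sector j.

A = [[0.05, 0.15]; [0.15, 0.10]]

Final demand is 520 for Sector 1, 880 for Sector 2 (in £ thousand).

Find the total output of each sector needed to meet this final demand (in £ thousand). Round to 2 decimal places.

x_1 = 720.72, x_2 = 1097.90

I − A =
  [   0.95    -0.15]
  [  -0.15     0.90]
det(I−A) = (0.95)(0.90) − (-0.15)(-0.15) = 0.8325
adj(I−A) = [[0.90, 0.15], [0.15, 0.95]]
(I − A)⁻¹ = adj(I−A) / det(I−A) ≈
  [   1.0811     0.1802]
  [   0.1802     1.1411]
x = (I − A)⁻¹ d = adj(I−A)·d / det(I−A), with det(I−A) = 0.8325:
  x_1 = (0.90·520 + 0.15·880) / 0.8325 = 600.00 / 0.8325 ≈ 720.72
  x_2 = (0.15·520 + 0.95·880) / 0.8325 = 914.00 / 0.8325 ≈ 1097.90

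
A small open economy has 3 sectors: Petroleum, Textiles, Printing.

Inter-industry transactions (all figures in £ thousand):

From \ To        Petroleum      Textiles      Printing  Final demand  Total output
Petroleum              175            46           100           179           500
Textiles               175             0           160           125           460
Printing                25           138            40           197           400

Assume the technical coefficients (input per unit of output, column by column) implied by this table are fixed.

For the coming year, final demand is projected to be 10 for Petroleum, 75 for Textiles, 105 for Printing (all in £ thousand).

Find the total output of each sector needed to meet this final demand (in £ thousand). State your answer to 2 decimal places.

x_1 = 116.45, x_2 = 190.40, x_3 = 186.60

Technical coefficients a_ij = z_ij / X_j:
  a_11 = 175/500 = 0.35, a_21 = 175/500 = 0.35, a_31 = 25/500 = 0.05
  a_12 = 46/460 = 0.10, a_22 = 0/460 = 0.00, a_32 = 138/460 = 0.30
  a_13 = 100/400 = 0.25, a_23 = 160/400 = 0.40, a_33 = 40/400 = 0.10
I − A =
  [   0.65    -0.10    -0.25]
  [  -0.35     1.00    -0.40]
  [  -0.05    -0.30     0.90]
Cofactors of I−A, C_ij = (−1)^(i+j)·(minor ij) (rows/columns in the sector order above):
  C_11 = (1.00)(0.90) − (-0.40)(-0.30) = 0.7800
  C_12 = −[(-0.35)(0.90) − (-0.40)(-0.05)] = 0.3350
  C_13 = (-0.35)(-0.30) − (1.00)(-0.05) = 0.1550
  C_21 = −[(-0.10)(0.90) − (-0.25)(-0.30)] = 0.1650
  C_22 = (0.65)(0.90) − (-0.25)(-0.05) = 0.5725
  C_23 = −[(0.65)(-0.30) − (-0.10)(-0.05)] = 0.2000
  C_31 = (-0.10)(-0.40) − (-0.25)(1.00) = 0.2900
  C_32 = −[(0.65)(-0.40) − (-0.25)(-0.35)] = 0.3475
  C_33 = (0.65)(1.00) − (-0.10)(-0.35) = 0.6150
det(I−A) = Σ_j (I−A)_1j·C_1j = (0.65)(0.7800) + (-0.10)(0.3350) + (-0.25)(0.1550) = 0.43475
adj(I−A) = Cᵀ =
  [ 0.7800   0.1650   0.2900]
  [ 0.3350   0.5725   0.3475]
  [ 0.1550   0.2000   0.6150]
(I − A)⁻¹ = adj(I−A) / det(I−A) ≈
  [   1.7941     0.3795     0.6671]
  [   0.7706     1.3168     0.7993]
  [   0.3565     0.4600     1.4146]
x = (I − A)⁻¹ d = adj(I−A)·d / det(I−A), with det(I−A) = 0.43475:
  x_1 = (0.7800·10 + 0.1650·75 + 0.2900·105) / 0.43475 = 50.625 / 0.43475 ≈ 116.45
  x_2 = (0.3350·10 + 0.5725·75 + 0.3475·105) / 0.43475 = 82.775 / 0.43475 ≈ 190.40
  x_3 = (0.1550·10 + 0.2000·75 + 0.6150·105) / 0.43475 = 81.125 / 0.43475 ≈ 186.60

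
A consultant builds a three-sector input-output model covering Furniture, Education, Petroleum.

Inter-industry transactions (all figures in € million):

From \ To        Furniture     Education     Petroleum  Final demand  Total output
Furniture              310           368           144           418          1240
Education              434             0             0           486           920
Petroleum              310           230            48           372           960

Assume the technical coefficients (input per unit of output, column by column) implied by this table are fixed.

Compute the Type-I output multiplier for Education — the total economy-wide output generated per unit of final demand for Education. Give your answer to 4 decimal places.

Technical coefficients a_ij = z_ij / X_j:
  a_FF = 310/1240 = 0.25, a_EF = 434/1240 = 0.35, a_PF = 310/1240 = 0.25
  a_FE = 368/920 = 0.40, a_EE = 0/920 = 0.00, a_PE = 230/920 = 0.25
  a_FP = 144/960 = 0.15, a_EP = 0/960 = 0.00, a_PP = 48/960 = 0.05
I − A =
  [   0.75    -0.40    -0.15]
  [  -0.35     1.00     0.00]
  [  -0.25    -0.25     0.95]
Cofactors of I−A, C_ij = (−1)^(i+j)·(minor ij) (rows/columns in the sector order above):
  C_11 = (1.00)(0.95) − (0.00)(-0.25) = 0.9500
  C_12 = −[(-0.35)(0.95) − (0.00)(-0.25)] = 0.3325
  C_13 = (-0.35)(-0.25) − (1.00)(-0.25) = 0.3375
  C_21 = −[(-0.40)(0.95) − (-0.15)(-0.25)] = 0.4175
  C_22 = (0.75)(0.95) − (-0.15)(-0.25) = 0.6750
  C_23 = −[(0.75)(-0.25) − (-0.40)(-0.25)] = 0.2875
  C_31 = (-0.40)(0.00) − (-0.15)(1.00) = 0.1500
  C_32 = −[(0.75)(0.00) − (-0.15)(-0.35)] = 0.0525
  C_33 = (0.75)(1.00) − (-0.40)(-0.35) = 0.6100
det(I−A) = Σ_j (I−A)_1j·C_1j = (0.75)(0.9500) + (-0.40)(0.3325) + (-0.15)(0.3375) = 0.528875
adj(I−A) = Cᵀ =
  [ 0.9500   0.4175   0.1500]
  [ 0.3325   0.6750   0.0525]
  [ 0.3375   0.2875   0.6100]
(I − A)⁻¹ = adj(I−A) / det(I−A) ≈
  [   1.79627     0.78941     0.28362]
  [   0.62869     1.27629     0.09927]
  [   0.63815     0.54361     1.15339]
The output multiplier for sector j is the column-j sum of the Leontief inverse (I − A)⁻¹ = adj(I−A) / det(I−A).
Column E of adj(I−A): (0.4175, 0.6750, 0.2875); det(I−A) = 0.528875.
m_E = (0.4175 + 0.6750 + 0.2875) / 0.528875 = 1.38 / 0.528875 ≈ 2.6093.

m_E = 2.6093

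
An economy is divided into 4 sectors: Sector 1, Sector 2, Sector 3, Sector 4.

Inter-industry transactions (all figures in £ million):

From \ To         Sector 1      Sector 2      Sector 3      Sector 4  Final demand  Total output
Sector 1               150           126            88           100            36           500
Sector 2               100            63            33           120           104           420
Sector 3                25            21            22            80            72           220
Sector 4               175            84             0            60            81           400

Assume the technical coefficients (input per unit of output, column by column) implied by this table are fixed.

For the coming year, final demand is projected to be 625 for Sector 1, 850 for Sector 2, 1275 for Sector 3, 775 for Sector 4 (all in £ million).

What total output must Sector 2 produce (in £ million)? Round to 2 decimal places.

Technical coefficients a_ij = z_ij / X_j:
  a_11 = 150/500 = 0.30, a_21 = 100/500 = 0.20, a_31 = 25/500 = 0.05, a_41 = 175/500 = 0.35
  a_12 = 126/420 = 0.30, a_22 = 63/420 = 0.15, a_32 = 21/420 = 0.05, a_42 = 84/420 = 0.20
  a_13 = 88/220 = 0.40, a_23 = 33/220 = 0.15, a_33 = 22/220 = 0.10, a_43 = 0/220 = 0.00
  a_14 = 100/400 = 0.25, a_24 = 120/400 = 0.30, a_34 = 80/400 = 0.20, a_44 = 60/400 = 0.15
I − A =
  [   0.70    -0.30    -0.40    -0.25]
  [  -0.20     0.85    -0.15    -0.30]
  [  -0.05    -0.05     0.90    -0.20]
  [  -0.35    -0.20     0.00     0.85]
Compute the cofactors C_ij = (−1)^(i+j)·(3×3 minor ij) of I−A; the adjugate is their transpose:
adj(I−A) = Cᵀ =
  [ 0.583875   0.307500   0.310750   0.353375]
  [ 0.264375   0.411750   0.186125   0.266875]
  [ 0.114375   0.089625   0.296875   0.135125]
  [ 0.302625   0.223500   0.171750   0.453000]
det(I−A) = Σ_j (I−A)_1j·C_1j = (0.70)(0.583875) + (-0.30)(0.264375) + (-0.40)(0.114375) + (-0.25)(0.302625) = 0.20799375
(I − A)⁻¹ = adj(I−A) / det(I−A) ≈
  [   2.8072     1.4784     1.4940     1.6990]
  [   1.2711     1.9796     0.8949     1.2831]
  [   0.5499     0.4309     1.4273     0.6497]
  [   1.4550     1.0746     0.8257     2.1780]
x = (I − A)⁻¹ d = adj(I−A)·d / det(I−A), with det(I−A) = 0.20799375:
  x_1 = (0.583875·625 + 0.307500·850 + 0.310750·1275 + 0.353375·775) / 0.20799375 = 1296.36875 / 0.20799375 ≈ 6232.73
  x_2 = (0.264375·625 + 0.411750·850 + 0.186125·1275 + 0.266875·775) / 0.20799375 = 959.359375 / 0.20799375 ≈ 4612.44
  x_3 = (0.114375·625 + 0.089625·850 + 0.296875·1275 + 0.135125·775) / 0.20799375 = 630.903125 / 0.20799375 ≈ 3033.28
  x_4 = (0.302625·625 + 0.223500·850 + 0.171750·1275 + 0.453000·775) / 0.20799375 = 949.171875 / 0.20799375 ≈ 4563.46

x_2 = 4612.44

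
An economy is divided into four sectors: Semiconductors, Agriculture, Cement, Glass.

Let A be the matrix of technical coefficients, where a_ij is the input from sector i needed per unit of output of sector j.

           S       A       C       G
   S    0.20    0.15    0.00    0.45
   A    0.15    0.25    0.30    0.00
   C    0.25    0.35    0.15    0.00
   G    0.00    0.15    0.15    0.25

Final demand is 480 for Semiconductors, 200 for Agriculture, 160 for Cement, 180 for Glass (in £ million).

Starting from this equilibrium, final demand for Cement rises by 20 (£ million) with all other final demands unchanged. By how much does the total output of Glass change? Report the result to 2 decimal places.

I − A =
  [   0.80    -0.15     0.00    -0.45]
  [  -0.15     0.75    -0.30     0.00]
  [  -0.25    -0.35     0.85     0.00]
  [   0.00    -0.15    -0.15     0.75]
Compute the cofactors C_ij = (−1)^(i+j)·(3×3 minor ij) of I−A; the adjugate is their transpose:
adj(I−A) = Cᵀ =
  [ 0.399375   0.176625   0.104625   0.239625]
  [ 0.151875   0.493125   0.190125   0.091125]
  [ 0.180000   0.255000   0.423000   0.108000]
  [ 0.066375   0.149625   0.122625   0.395625]
det(I−A) = Σ_j (I−A)_1j·C_1j = (0.80)(0.399375) + (-0.15)(0.151875) + (0.00)(0.180000) + (-0.45)(0.066375) = 0.26685
(I − A)⁻¹ = adj(I−A) / det(I−A) ≈
  [   1.4966     0.6619     0.3921     0.8980]
  [   0.5691     1.8479     0.7125     0.3415]
  [   0.6745     0.9556     1.5852     0.4047]
  [   0.2487     0.5607     0.4595     1.4826]
Δx = (I − A)⁻¹ Δd with Δd having +20 in the Cement component and 0 elsewhere.
So Δx_G = L_GC · (+20), where L_GC = adj(I−A)_GC / det(I−A) = 0.122625 / 0.26685.
Δx_G = 0.122625 × (+20) / 0.26685 = 2.4525 / 0.26685 ≈ 9.19.

Δx_G = 9.19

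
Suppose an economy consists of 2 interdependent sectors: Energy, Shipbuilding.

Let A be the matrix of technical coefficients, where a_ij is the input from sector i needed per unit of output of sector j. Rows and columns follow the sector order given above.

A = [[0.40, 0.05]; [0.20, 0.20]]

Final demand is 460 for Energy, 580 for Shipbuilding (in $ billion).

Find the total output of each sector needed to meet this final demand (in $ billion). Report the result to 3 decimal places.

x_1 = 844.681, x_2 = 936.170

I − A =
  [   0.60    -0.05]
  [  -0.20     0.80]
det(I−A) = (0.60)(0.80) − (-0.05)(-0.20) = 0.4700
adj(I−A) = [[0.80, 0.05], [0.20, 0.60]]
(I − A)⁻¹ = adj(I−A) / det(I−A) ≈
  [   1.7021     0.1064]
  [   0.4255     1.2766]
x = (I − A)⁻¹ d = adj(I−A)·d / det(I−A), with det(I−A) = 0.4700:
  x_1 = (0.80·460 + 0.05·580) / 0.4700 = 397.00 / 0.4700 ≈ 844.681
  x_2 = (0.20·460 + 0.60·580) / 0.4700 = 440.00 / 0.4700 ≈ 936.170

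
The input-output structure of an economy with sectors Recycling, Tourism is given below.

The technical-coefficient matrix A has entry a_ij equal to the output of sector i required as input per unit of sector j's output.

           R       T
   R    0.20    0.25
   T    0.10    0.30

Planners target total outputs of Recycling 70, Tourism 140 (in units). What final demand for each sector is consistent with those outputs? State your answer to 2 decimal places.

d_R = 21.00, d_T = 91.00

I − A =
  [   0.80    -0.25]
  [  -0.10     0.70]
d = (I − A) x:
  d_R = (+0.80)·70 + (-0.25)·140 = 21.00
  d_T = (-0.10)·70 + (+0.70)·140 = 91.00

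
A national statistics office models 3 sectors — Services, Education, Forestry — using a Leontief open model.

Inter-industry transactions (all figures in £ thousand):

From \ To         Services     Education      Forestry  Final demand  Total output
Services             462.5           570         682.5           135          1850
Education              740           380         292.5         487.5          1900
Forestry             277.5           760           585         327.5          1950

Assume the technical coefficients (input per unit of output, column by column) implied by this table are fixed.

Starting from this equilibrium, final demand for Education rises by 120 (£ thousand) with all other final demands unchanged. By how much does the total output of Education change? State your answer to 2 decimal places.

Technical coefficients a_ij = z_ij / X_j:
  a_SS = 462.5/1850 = 0.25, a_ES = 740/1850 = 0.40, a_FS = 277.5/1850 = 0.15
  a_SE = 570/1900 = 0.30, a_EE = 380/1900 = 0.20, a_FE = 760/1900 = 0.40
  a_SF = 682.5/1950 = 0.35, a_EF = 292.5/1950 = 0.15, a_FF = 585/1950 = 0.30
I − A =
  [   0.75    -0.30    -0.35]
  [  -0.40     0.80    -0.15]
  [  -0.15    -0.40     0.70]
Cofactors of I−A, C_ij = (−1)^(i+j)·(minor ij) (rows/columns in the sector order above):
  C_11 = (0.80)(0.70) − (-0.15)(-0.40) = 0.5000
  C_12 = −[(-0.40)(0.70) − (-0.15)(-0.15)] = 0.3025
  C_13 = (-0.40)(-0.40) − (0.80)(-0.15) = 0.2800
  C_21 = −[(-0.30)(0.70) − (-0.35)(-0.40)] = 0.3500
  C_22 = (0.75)(0.70) − (-0.35)(-0.15) = 0.4725
  C_23 = −[(0.75)(-0.40) − (-0.30)(-0.15)] = 0.3450
  C_31 = (-0.30)(-0.15) − (-0.35)(0.80) = 0.3250
  C_32 = −[(0.75)(-0.15) − (-0.35)(-0.40)] = 0.2525
  C_33 = (0.75)(0.80) − (-0.30)(-0.40) = 0.4800
det(I−A) = Σ_j (I−A)_1j·C_1j = (0.75)(0.5000) + (-0.30)(0.3025) + (-0.35)(0.2800) = 0.18625
adj(I−A) = Cᵀ =
  [ 0.5000   0.3500   0.3250]
  [ 0.3025   0.4725   0.2525]
  [ 0.2800   0.3450   0.4800]
(I − A)⁻¹ = adj(I−A) / det(I−A) ≈
  [   2.6846     1.8792     1.7450]
  [   1.6242     2.5369     1.3557]
  [   1.5034     1.8523     2.5772]
Δx = (I − A)⁻¹ Δd with Δd having +120 in the Education component and 0 elsewhere.
So Δx_E = L_EE · (+120), where L_EE = adj(I−A)_EE / det(I−A) = 0.4725 / 0.18625.
Δx_E = 0.4725 × (+120) / 0.18625 = 56.70 / 0.18625 ≈ 304.43.

Δx_E = 304.43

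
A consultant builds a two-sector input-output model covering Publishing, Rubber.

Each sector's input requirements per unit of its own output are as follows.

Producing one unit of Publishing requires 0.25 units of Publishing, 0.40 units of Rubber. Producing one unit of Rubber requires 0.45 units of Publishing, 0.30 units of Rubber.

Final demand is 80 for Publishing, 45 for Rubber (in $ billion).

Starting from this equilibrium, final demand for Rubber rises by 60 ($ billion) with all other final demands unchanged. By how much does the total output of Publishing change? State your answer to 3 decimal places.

I − A =
  [   0.75    -0.45]
  [  -0.40     0.70]
det(I−A) = (0.75)(0.70) − (-0.45)(-0.40) = 0.3450
adj(I−A) = [[0.70, 0.45], [0.40, 0.75]]
(I − A)⁻¹ = adj(I−A) / det(I−A) ≈
  [   2.0290     1.3043]
  [   1.1594     2.1739]
Δx = (I − A)⁻¹ Δd with Δd having +60 in the Rubber component and 0 elsewhere.
So Δx_1 = L_12 · (+60), where L_12 = adj(I−A)_12 / det(I−A) = 0.45 / 0.3450.
Δx_1 = 0.45 × (+60) / 0.3450 = 27.00 / 0.3450 ≈ 78.261.

Δx_1 = 78.261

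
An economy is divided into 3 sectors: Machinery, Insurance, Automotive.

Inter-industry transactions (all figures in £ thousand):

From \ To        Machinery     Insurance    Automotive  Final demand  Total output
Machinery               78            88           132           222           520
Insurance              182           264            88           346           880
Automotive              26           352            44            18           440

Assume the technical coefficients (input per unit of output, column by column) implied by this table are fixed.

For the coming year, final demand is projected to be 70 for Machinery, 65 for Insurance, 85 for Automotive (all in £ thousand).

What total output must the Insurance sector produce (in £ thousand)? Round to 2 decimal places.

x_2 = 248.04

Technical coefficients a_ij = z_ij / X_j:
  a_11 = 78/520 = 0.15, a_21 = 182/520 = 0.35, a_31 = 26/520 = 0.05
  a_12 = 88/880 = 0.10, a_22 = 264/880 = 0.30, a_32 = 352/880 = 0.40
  a_13 = 132/440 = 0.30, a_23 = 88/440 = 0.20, a_33 = 44/440 = 0.10
I − A =
  [   0.85    -0.10    -0.30]
  [  -0.35     0.70    -0.20]
  [  -0.05    -0.40     0.90]
Cofactors of I−A, C_ij = (−1)^(i+j)·(minor ij) (rows/columns in the sector order above):
  C_11 = (0.70)(0.90) − (-0.20)(-0.40) = 0.5500
  C_12 = −[(-0.35)(0.90) − (-0.20)(-0.05)] = 0.3250
  C_13 = (-0.35)(-0.40) − (0.70)(-0.05) = 0.1750
  C_21 = −[(-0.10)(0.90) − (-0.30)(-0.40)] = 0.2100
  C_22 = (0.85)(0.90) − (-0.30)(-0.05) = 0.7500
  C_23 = −[(0.85)(-0.40) − (-0.10)(-0.05)] = 0.3450
  C_31 = (-0.10)(-0.20) − (-0.30)(0.70) = 0.2300
  C_32 = −[(0.85)(-0.20) − (-0.30)(-0.35)] = 0.2750
  C_33 = (0.85)(0.70) − (-0.10)(-0.35) = 0.5600
det(I−A) = Σ_j (I−A)_1j·C_1j = (0.85)(0.5500) + (-0.10)(0.3250) + (-0.30)(0.1750) = 0.3825
adj(I−A) = Cᵀ =
  [ 0.5500   0.2100   0.2300]
  [ 0.3250   0.7500   0.2750]
  [ 0.1750   0.3450   0.5600]
(I − A)⁻¹ = adj(I−A) / det(I−A) ≈
  [   1.4379     0.5490     0.6013]
  [   0.8497     1.9608     0.7190]
  [   0.4575     0.9020     1.4641]
x = (I − A)⁻¹ d = adj(I−A)·d / det(I−A), with det(I−A) = 0.3825:
  x_1 = (0.5500·70 + 0.2100·65 + 0.2300·85) / 0.3825 = 71.70 / 0.3825 ≈ 187.45
  x_2 = (0.3250·70 + 0.7500·65 + 0.2750·85) / 0.3825 = 94.875 / 0.3825 ≈ 248.04
  x_3 = (0.1750·70 + 0.3450·65 + 0.5600·85) / 0.3825 = 82.275 / 0.3825 ≈ 215.10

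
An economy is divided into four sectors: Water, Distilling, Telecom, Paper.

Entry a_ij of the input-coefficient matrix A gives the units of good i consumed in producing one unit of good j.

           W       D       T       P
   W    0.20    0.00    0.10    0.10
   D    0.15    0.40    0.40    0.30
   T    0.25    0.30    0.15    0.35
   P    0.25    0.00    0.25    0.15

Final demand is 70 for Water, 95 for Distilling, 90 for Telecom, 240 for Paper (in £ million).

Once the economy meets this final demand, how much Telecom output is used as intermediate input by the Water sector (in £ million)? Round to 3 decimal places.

z_TW = 65.450

I − A =
  [   0.80     0.00    -0.10    -0.10]
  [  -0.15     0.60    -0.40    -0.30]
  [  -0.25    -0.30     0.85    -0.35]
  [  -0.25     0.00    -0.25     0.85]
Compute the cofactors C_ij = (−1)^(i+j)·(3×3 minor ij) of I−A; the adjugate is their transpose:
adj(I−A) = Cᵀ =
  [ 0.25650   0.03300   0.06600   0.06900]
  [ 0.29775   0.45050   0.34600   0.33650]
  [ 0.24075   0.19650   0.39300   0.25950]
  [ 0.14625   0.06750   0.13500   0.29250]
det(I−A) = Σ_j (I−A)_1j·C_1j = (0.80)(0.25650) + (0.00)(0.29775) + (-0.10)(0.24075) + (-0.10)(0.14625) = 0.1665
(I − A)⁻¹ = adj(I−A) / det(I−A) ≈
  [   1.5405     0.1982     0.3964     0.4144]
  [   1.7883     2.7057     2.0781     2.0210]
  [   1.4459     1.1802     2.3604     1.5586]
  [   0.8784     0.4054     0.8108     1.7568]
First solve x = (I − A)⁻¹ d = adj(I−A)·d / det(I−A); in particular x_W = (0.25650·70 + 0.03300·95 + 0.06600·90 + 0.06900·240) / 0.1665 = 43.59 / 0.1665 ≈ 261.80180.
Intermediate flow from T to W: z_TW = a_TW · x_W = 0.25 × 43.59 / 0.1665 = 10.8975 / 0.1665 ≈ 65.450.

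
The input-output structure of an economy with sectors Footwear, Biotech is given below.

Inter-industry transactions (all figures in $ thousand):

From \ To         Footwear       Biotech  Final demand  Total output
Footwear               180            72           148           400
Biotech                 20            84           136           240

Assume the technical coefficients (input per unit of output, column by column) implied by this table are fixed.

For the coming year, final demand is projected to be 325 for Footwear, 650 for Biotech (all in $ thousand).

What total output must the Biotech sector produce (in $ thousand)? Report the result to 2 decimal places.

Technical coefficients a_ij = z_ij / X_j:
  a_FF = 180/400 = 0.45, a_BF = 20/400 = 0.05
  a_FB = 72/240 = 0.30, a_BB = 84/240 = 0.35
I − A =
  [   0.55    -0.30]
  [  -0.05     0.65]
det(I−A) = (0.55)(0.65) − (-0.30)(-0.05) = 0.3425
adj(I−A) = [[0.65, 0.30], [0.05, 0.55]]
(I − A)⁻¹ = adj(I−A) / det(I−A) ≈
  [   1.8978     0.8759]
  [   0.1460     1.6058]
x = (I − A)⁻¹ d = adj(I−A)·d / det(I−A), with det(I−A) = 0.3425:
  x_F = (0.65·325 + 0.30·650) / 0.3425 = 406.25 / 0.3425 ≈ 1186.13
  x_B = (0.05·325 + 0.55·650) / 0.3425 = 373.75 / 0.3425 ≈ 1091.24

x_B = 1091.24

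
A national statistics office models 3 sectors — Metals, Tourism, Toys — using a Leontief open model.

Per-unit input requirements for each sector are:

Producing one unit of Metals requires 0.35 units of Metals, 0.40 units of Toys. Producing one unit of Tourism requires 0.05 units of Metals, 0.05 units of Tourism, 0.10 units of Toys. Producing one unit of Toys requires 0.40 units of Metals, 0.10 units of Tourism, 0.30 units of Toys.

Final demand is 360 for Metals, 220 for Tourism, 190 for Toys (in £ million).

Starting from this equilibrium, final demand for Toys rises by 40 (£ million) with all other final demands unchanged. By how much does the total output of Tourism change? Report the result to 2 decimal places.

Δx_2 = 9.57

I − A =
  [   0.65    -0.05    -0.40]
  [   0.00     0.95    -0.10]
  [  -0.40    -0.10     0.70]
Cofactors of I−A, C_ij = (−1)^(i+j)·(minor ij) (rows/columns in the sector order above):
  C_11 = (0.95)(0.70) − (-0.10)(-0.10) = 0.6550
  C_12 = −[(0.00)(0.70) − (-0.10)(-0.40)] = 0.0400
  C_13 = (0.00)(-0.10) − (0.95)(-0.40) = 0.3800
  C_21 = −[(-0.05)(0.70) − (-0.40)(-0.10)] = 0.0750
  C_22 = (0.65)(0.70) − (-0.40)(-0.40) = 0.2950
  C_23 = −[(0.65)(-0.10) − (-0.05)(-0.40)] = 0.0850
  C_31 = (-0.05)(-0.10) − (-0.40)(0.95) = 0.3850
  C_32 = −[(0.65)(-0.10) − (-0.40)(0.00)] = 0.0650
  C_33 = (0.65)(0.95) − (-0.05)(0.00) = 0.6175
det(I−A) = Σ_j (I−A)_1j·C_1j = (0.65)(0.6550) + (-0.05)(0.0400) + (-0.40)(0.3800) = 0.27175
adj(I−A) = Cᵀ =
  [ 0.6550   0.0750   0.3850]
  [ 0.0400   0.2950   0.0650]
  [ 0.3800   0.0850   0.6175]
(I − A)⁻¹ = adj(I−A) / det(I−A) ≈
  [   2.4103     0.2760     1.4167]
  [   0.1472     1.0856     0.2392]
  [   1.3983     0.3128     2.2723]
Δx = (I − A)⁻¹ Δd with Δd having +40 in the Toys component and 0 elsewhere.
So Δx_2 = L_23 · (+40), where L_23 = adj(I−A)_23 / det(I−A) = 0.0650 / 0.27175.
Δx_2 = 0.0650 × (+40) / 0.27175 = 2.60 / 0.27175 ≈ 9.57.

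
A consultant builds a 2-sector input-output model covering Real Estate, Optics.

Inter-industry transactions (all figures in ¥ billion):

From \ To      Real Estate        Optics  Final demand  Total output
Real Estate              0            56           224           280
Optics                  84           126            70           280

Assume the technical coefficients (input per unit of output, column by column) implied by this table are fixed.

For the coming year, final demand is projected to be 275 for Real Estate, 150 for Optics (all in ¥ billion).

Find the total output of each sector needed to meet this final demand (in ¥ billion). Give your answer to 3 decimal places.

Technical coefficients a_ij = z_ij / X_j:
  a_11 = 0/280 = 0.00, a_21 = 84/280 = 0.30
  a_12 = 56/280 = 0.20, a_22 = 126/280 = 0.45
I − A =
  [   1.00    -0.20]
  [  -0.30     0.55]
det(I−A) = (1.00)(0.55) − (-0.20)(-0.30) = 0.4900
adj(I−A) = [[0.55, 0.20], [0.30, 1.00]]
(I − A)⁻¹ = adj(I−A) / det(I−A) ≈
  [   1.1224     0.4082]
  [   0.6122     2.0408]
x = (I − A)⁻¹ d = adj(I−A)·d / det(I−A), with det(I−A) = 0.4900:
  x_1 = (0.55·275 + 0.20·150) / 0.4900 = 181.25 / 0.4900 ≈ 369.898
  x_2 = (0.30·275 + 1.00·150) / 0.4900 = 232.50 / 0.4900 ≈ 474.490

x_1 = 369.898, x_2 = 474.490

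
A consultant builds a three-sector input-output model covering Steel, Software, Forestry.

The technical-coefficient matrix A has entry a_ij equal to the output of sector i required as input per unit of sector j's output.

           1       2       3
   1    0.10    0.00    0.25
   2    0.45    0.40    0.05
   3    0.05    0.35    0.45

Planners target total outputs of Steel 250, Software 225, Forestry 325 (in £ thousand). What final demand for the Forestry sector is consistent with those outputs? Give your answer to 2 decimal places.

I − A =
  [   0.90     0.00    -0.25]
  [  -0.45     0.60    -0.05]
  [  -0.05    -0.35     0.55]
d = (I − A) x:
  d_1 = (+0.90)·250 + (+0.00)·225 + (-0.25)·325 = 143.75
  d_2 = (-0.45)·250 + (+0.60)·225 + (-0.05)·325 = 6.25
  d_3 = (-0.05)·250 + (-0.35)·225 + (+0.55)·325 = 87.50

d_3 = 87.50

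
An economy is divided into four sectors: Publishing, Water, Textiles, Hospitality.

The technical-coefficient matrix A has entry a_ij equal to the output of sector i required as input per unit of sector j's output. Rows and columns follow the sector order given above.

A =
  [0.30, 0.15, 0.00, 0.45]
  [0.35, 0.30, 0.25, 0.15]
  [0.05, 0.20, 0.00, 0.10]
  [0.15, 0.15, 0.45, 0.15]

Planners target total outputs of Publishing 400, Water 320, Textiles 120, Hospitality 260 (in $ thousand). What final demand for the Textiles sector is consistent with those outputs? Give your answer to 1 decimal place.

I − A =
  [   0.70    -0.15     0.00    -0.45]
  [  -0.35     0.70    -0.25    -0.15]
  [  -0.05    -0.20     1.00    -0.10]
  [  -0.15    -0.15    -0.45     0.85]
d = (I − A) x:
  d_P = (+0.70)·400 + (-0.15)·320 + (+0.00)·120 + (-0.45)·260 = 115.0
  d_W = (-0.35)·400 + (+0.70)·320 + (-0.25)·120 + (-0.15)·260 = 15.0
  d_T = (-0.05)·400 + (-0.20)·320 + (+1.00)·120 + (-0.10)·260 = 10.0
  d_H = (-0.15)·400 + (-0.15)·320 + (-0.45)·120 + (+0.85)·260 = 59.0

d_T = 10.0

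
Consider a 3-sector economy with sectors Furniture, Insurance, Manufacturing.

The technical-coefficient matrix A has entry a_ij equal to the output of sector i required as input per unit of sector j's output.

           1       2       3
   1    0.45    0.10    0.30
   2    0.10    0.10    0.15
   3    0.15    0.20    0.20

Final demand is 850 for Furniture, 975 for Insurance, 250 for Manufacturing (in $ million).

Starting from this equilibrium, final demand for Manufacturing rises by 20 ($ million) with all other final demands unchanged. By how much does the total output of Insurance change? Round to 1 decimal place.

Δx_2 = 7.0

I − A =
  [   0.55    -0.10    -0.30]
  [  -0.10     0.90    -0.15]
  [  -0.15    -0.20     0.80]
Cofactors of I−A, C_ij = (−1)^(i+j)·(minor ij) (rows/columns in the sector order above):
  C_11 = (0.90)(0.80) − (-0.15)(-0.20) = 0.6900
  C_12 = −[(-0.10)(0.80) − (-0.15)(-0.15)] = 0.1025
  C_13 = (-0.10)(-0.20) − (0.90)(-0.15) = 0.1550
  C_21 = −[(-0.10)(0.80) − (-0.30)(-0.20)] = 0.1400
  C_22 = (0.55)(0.80) − (-0.30)(-0.15) = 0.3950
  C_23 = −[(0.55)(-0.20) − (-0.10)(-0.15)] = 0.1250
  C_31 = (-0.10)(-0.15) − (-0.30)(0.90) = 0.2850
  C_32 = −[(0.55)(-0.15) − (-0.30)(-0.10)] = 0.1125
  C_33 = (0.55)(0.90) − (-0.10)(-0.10) = 0.4850
det(I−A) = Σ_j (I−A)_1j·C_1j = (0.55)(0.6900) + (-0.10)(0.1025) + (-0.30)(0.1550) = 0.32275
adj(I−A) = Cᵀ =
  [ 0.6900   0.1400   0.2850]
  [ 0.1025   0.3950   0.1125]
  [ 0.1550   0.1250   0.4850]
(I − A)⁻¹ = adj(I−A) / det(I−A) ≈
  [   2.1379     0.4338     0.8830]
  [   0.3176     1.2239     0.3486]
  [   0.4802     0.3873     1.5027]
Δx = (I − A)⁻¹ Δd with Δd having +20 in the Manufacturing component and 0 elsewhere.
So Δx_2 = L_23 · (+20), where L_23 = adj(I−A)_23 / det(I−A) = 0.1125 / 0.32275.
Δx_2 = 0.1125 × (+20) / 0.32275 = 2.25 / 0.32275 ≈ 7.0.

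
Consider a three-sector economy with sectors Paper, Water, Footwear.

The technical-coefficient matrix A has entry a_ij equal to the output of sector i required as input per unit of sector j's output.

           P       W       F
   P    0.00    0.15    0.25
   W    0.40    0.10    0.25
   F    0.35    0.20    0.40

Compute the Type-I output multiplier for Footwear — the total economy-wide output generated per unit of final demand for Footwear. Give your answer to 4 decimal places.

m_F = 4.2455

I − A =
  [   1.00    -0.15    -0.25]
  [  -0.40     0.90    -0.25]
  [  -0.35    -0.20     0.60]
Cofactors of I−A, C_ij = (−1)^(i+j)·(minor ij) (rows/columns in the sector order above):
  C_11 = (0.90)(0.60) − (-0.25)(-0.20) = 0.4900
  C_12 = −[(-0.40)(0.60) − (-0.25)(-0.35)] = 0.3275
  C_13 = (-0.40)(-0.20) − (0.90)(-0.35) = 0.3950
  C_21 = −[(-0.15)(0.60) − (-0.25)(-0.20)] = 0.1400
  C_22 = (1.00)(0.60) − (-0.25)(-0.35) = 0.5125
  C_23 = −[(1.00)(-0.20) − (-0.15)(-0.35)] = 0.2525
  C_31 = (-0.15)(-0.25) − (-0.25)(0.90) = 0.2625
  C_32 = −[(1.00)(-0.25) − (-0.25)(-0.40)] = 0.3500
  C_33 = (1.00)(0.90) − (-0.15)(-0.40) = 0.8400
det(I−A) = Σ_j (I−A)_1j·C_1j = (1.00)(0.4900) + (-0.15)(0.3275) + (-0.25)(0.3950) = 0.342125
adj(I−A) = Cᵀ =
  [ 0.4900   0.1400   0.2625]
  [ 0.3275   0.5125   0.3500]
  [ 0.3950   0.2525   0.8400]
(I − A)⁻¹ = adj(I−A) / det(I−A) ≈
  [   1.43223     0.40921     0.76726]
  [   0.95725     1.49799     1.02302]
  [   1.15455     0.73803     2.45524]
The output multiplier for sector j is the column-j sum of the Leontief inverse (I − A)⁻¹ = adj(I−A) / det(I−A).
Column F of adj(I−A): (0.2625, 0.3500, 0.8400); det(I−A) = 0.342125.
m_F = (0.2625 + 0.3500 + 0.8400) / 0.342125 = 1.4525 / 0.342125 ≈ 4.2455.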